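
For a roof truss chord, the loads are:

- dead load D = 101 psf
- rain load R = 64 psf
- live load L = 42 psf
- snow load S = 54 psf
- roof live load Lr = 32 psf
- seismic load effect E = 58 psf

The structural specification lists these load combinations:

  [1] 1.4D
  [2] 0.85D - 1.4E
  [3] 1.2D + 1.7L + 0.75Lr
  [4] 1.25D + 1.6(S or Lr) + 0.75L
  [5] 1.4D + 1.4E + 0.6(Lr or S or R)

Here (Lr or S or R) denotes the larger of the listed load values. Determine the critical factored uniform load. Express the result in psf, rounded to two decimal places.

(S or Lr) → S = 54 psf; (Lr or S or R) → R = 64 psf.
[1] 1.4(101) = 141.40
[2] 0.85(101) - 1.4(58) = 4.65
[3] 1.2(101) + 1.7(42) + 0.75(32) = 216.60
[4] 1.25(101) + 1.6(54) + 0.75(42) = 244.15
[5] 1.4(101) + 1.4(58) + 0.6(64) = 261.00
Combination 5 governs: q_u = 261.00 psf.

261.00 psf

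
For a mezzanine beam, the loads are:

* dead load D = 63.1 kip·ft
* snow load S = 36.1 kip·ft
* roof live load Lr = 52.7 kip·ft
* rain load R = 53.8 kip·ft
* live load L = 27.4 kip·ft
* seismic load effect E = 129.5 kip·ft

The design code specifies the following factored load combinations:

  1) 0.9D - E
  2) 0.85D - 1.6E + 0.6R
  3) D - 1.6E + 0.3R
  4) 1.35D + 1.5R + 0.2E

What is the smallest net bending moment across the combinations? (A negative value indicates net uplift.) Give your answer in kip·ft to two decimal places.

-127.96 kip·ft

1) 0.9(63.1) - 1.0(129.5) = -72.71
2) 0.85(63.1) - 1.6(129.5) + 0.6(53.8) = -121.29
3) 1.0(63.1) - 1.6(129.5) + 0.3(53.8) = -127.96
4) 1.35(63.1) + 1.5(53.8) + 0.2(129.5) = 191.79
Combination 3 gives the minimum: -127.96 kip·ft.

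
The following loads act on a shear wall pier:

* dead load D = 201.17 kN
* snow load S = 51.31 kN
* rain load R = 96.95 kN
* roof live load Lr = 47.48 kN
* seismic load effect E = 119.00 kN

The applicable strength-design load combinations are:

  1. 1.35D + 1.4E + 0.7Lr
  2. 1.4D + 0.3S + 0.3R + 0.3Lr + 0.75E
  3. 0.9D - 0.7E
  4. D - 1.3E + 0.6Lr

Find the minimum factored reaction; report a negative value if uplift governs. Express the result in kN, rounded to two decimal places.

74.96 kN

1. 1.35(201.17) + 1.4(119.00) + 0.7(47.48) = 271.58 + 166.60 + 33.24 = 471.42
2. 1.4(201.17) + 0.3(51.31) + 0.3(96.95) + 0.3(47.48) + 0.75(119.00) = 281.64 + 15.39 + 29.09 + 14.24 + 89.25 = 429.61
3. 0.9(201.17) - 0.7(119.00) = 181.05 - 83.30 = 97.75
4. 1.0(201.17) - 1.3(119.00) + 0.6(47.48) = 201.17 - 154.70 + 28.49 = 74.96
Combination 4 gives the minimum: 74.96 kN.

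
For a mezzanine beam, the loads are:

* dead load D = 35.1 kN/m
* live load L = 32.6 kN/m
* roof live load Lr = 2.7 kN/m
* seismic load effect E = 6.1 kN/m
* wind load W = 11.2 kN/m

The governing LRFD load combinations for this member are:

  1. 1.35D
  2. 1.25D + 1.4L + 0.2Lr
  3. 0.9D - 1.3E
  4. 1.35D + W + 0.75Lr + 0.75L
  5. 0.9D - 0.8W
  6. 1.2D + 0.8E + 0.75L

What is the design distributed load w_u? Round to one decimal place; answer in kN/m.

90.1 kN/m

1. 1.35(35.1) = 47.4
2. 1.25(35.1) + 1.4(32.6) + 0.2(2.7) = 90.1
3. 0.9(35.1) - 1.3(6.1) = 23.7
4. 1.35(35.1) + 1.0(11.2) + 0.75(2.7) + 0.75(32.6) = 85.1
5. 0.9(35.1) - 0.8(11.2) = 22.6
6. 1.2(35.1) + 0.8(6.1) + 0.75(32.6) = 71.5
Combination 2 governs: w_u = 90.1 kN/m.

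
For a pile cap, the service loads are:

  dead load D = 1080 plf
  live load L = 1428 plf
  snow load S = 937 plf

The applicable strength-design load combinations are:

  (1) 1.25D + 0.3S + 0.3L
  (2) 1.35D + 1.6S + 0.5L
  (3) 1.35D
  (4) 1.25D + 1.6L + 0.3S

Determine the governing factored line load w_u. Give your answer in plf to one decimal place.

3915.9 plf

(1) 1.25(1080) + 0.3(937) + 0.3(1428) = 1350.0 + 281.1 + 428.4 = 2059.5
(2) 1.35(1080) + 1.6(937) + 0.5(1428) = 1458.0 + 1499.2 + 714.0 = 3671.2
(3) 1.35(1080) = 1458.0
(4) 1.25(1080) + 1.6(1428) + 0.3(937) = 1350.0 + 2284.8 + 281.1 = 3915.9
Combination 4 governs: w_u = 3915.9 plf.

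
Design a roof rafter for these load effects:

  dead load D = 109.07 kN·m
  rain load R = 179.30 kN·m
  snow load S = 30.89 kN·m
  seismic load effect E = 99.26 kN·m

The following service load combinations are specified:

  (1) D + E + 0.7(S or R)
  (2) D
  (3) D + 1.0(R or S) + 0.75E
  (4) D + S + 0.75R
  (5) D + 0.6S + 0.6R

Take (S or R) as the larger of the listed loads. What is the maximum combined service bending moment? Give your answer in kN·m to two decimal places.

(S or R) → R = 179.30 kN·m; (R or S) → R = 179.30 kN·m.
(1) 1.0(109.07) + 1.0(99.26) + 0.7(179.30) = 109.07 + 99.26 + 125.51 = 333.84
(2) 1.0(109.07) = 109.07
(3) 1.0(109.07) + 1.0(179.30) + 0.75(99.26) = 109.07 + 179.30 + 74.45 = 362.82
(4) 1.0(109.07) + 1.0(30.89) + 0.75(179.30) = 109.07 + 30.89 + 134.48 = 274.44
(5) 1.0(109.07) + 0.6(30.89) + 0.6(179.30) = 109.07 + 18.53 + 107.58 = 235.18
Combination 3 governs: M = 362.82 kN·m.

362.82 kN·m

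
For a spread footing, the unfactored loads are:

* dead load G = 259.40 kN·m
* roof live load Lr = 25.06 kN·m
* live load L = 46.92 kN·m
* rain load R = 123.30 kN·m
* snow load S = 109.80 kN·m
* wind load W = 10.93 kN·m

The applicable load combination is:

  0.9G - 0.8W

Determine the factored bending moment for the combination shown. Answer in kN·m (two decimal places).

0.9(259.40) - 0.8(10.93) = 224.72
M_u = 224.72 kN·m.

224.72 kN·m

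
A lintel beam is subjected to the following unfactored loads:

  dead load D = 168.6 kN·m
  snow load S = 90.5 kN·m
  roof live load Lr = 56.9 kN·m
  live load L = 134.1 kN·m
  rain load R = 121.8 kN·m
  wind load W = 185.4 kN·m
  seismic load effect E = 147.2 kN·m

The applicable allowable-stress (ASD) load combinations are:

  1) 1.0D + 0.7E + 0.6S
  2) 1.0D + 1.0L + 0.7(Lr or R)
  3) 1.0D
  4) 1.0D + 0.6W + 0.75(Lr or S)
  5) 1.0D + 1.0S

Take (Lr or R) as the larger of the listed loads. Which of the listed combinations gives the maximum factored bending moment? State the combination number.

Combination 2

(Lr or R) → R = 121.8 kN·m; (Lr or S) → S = 90.5 kN·m.
1) 1.0(168.6) + 0.7(147.2) + 0.6(90.5) = 325.94
2) 1.0(168.6) + 1.0(134.1) + 0.7(121.8) = 387.96
3) 1.0(168.6) = 168.60
4) 1.0(168.6) + 0.6(185.4) + 0.75(90.5) = 347.72
5) 1.0(168.6) + 1.0(90.5) = 259.10
The largest value is 387.96 kN·m from combination 2.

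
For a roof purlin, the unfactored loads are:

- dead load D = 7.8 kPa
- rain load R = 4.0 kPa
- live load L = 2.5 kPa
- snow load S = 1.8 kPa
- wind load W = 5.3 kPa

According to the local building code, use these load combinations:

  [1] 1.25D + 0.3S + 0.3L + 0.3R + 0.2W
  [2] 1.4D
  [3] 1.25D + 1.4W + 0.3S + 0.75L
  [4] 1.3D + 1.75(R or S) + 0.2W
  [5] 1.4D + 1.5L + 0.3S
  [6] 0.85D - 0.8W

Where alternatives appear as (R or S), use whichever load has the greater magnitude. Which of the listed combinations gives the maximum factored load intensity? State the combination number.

(R or S) → R = 4.0 kPa.
[1] 1.25(7.8) + 0.3(1.8) + 0.3(2.5) + 0.3(4.0) + 0.2(5.3) = 13.3
[2] 1.4(7.8) = 10.9
[3] 1.25(7.8) + 1.4(5.3) + 0.3(1.8) + 0.75(2.5) = 19.6
[4] 1.3(7.8) + 1.75(4.0) + 0.2(5.3) = 18.2
[5] 1.4(7.8) + 1.5(2.5) + 0.3(1.8) = 15.2
[6] 0.85(7.8) - 0.8(5.3) = 2.4
The largest value is 19.6 kPa from combination 3.

Combination 3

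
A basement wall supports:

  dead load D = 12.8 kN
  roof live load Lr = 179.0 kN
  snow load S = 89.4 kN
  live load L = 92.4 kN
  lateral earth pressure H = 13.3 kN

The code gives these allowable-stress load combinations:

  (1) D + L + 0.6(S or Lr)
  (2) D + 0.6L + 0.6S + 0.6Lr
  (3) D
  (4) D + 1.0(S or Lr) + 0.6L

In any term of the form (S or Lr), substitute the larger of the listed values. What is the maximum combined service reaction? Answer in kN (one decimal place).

(S or Lr) → Lr = 179.0 kN.
(1) 1.0(12.8) + 1.0(92.4) + 0.6(179.0) = 212.6
(2) 1.0(12.8) + 0.6(92.4) + 0.6(89.4) + 0.6(179.0) = 229.3
(3) 1.0(12.8) = 12.8
(4) 1.0(12.8) + 1.0(179.0) + 0.6(92.4) = 247.2
Maximum is from combination 4.

247.2 kN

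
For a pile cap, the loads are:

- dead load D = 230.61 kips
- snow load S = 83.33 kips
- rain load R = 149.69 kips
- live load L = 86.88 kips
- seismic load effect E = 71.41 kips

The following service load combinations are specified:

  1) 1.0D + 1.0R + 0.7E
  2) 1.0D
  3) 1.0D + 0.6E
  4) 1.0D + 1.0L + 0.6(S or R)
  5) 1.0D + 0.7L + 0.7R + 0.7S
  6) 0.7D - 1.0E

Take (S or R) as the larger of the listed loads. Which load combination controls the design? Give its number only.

Combination 5

(S or R) → R = 149.69 kips.
1) 1.0(230.61) + 1.0(149.69) + 0.7(71.41) = 230.61 + 149.69 + 49.99 = 430.29
2) 1.0(230.61) = 230.61
3) 1.0(230.61) + 0.6(71.41) = 230.61 + 42.85 = 273.46
4) 1.0(230.61) + 1.0(86.88) + 0.6(149.69) = 230.61 + 86.88 + 89.81 = 407.30
5) 1.0(230.61) + 0.7(86.88) + 0.7(149.69) + 0.7(83.33) = 230.61 + 60.82 + 104.78 + 58.33 = 454.54
6) 0.7(230.61) - 1.0(71.41) = 161.43 - 71.41 = 90.02
The largest value is 454.54 kips from combination 5.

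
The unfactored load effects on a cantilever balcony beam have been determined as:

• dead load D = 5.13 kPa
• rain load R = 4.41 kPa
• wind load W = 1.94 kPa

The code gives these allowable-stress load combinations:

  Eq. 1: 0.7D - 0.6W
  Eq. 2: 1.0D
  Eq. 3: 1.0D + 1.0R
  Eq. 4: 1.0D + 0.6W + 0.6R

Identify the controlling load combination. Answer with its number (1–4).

Combination 3

Eq. 1: 0.7(5.13) - 0.6(1.94) = 2.43
Eq. 2: 1.0(5.13) = 5.13
Eq. 3: 1.0(5.13) + 1.0(4.41) = 9.54
Eq. 4: 1.0(5.13) + 0.6(1.94) + 0.6(4.41) = 8.94
The largest value is 9.54 kPa from combination 3.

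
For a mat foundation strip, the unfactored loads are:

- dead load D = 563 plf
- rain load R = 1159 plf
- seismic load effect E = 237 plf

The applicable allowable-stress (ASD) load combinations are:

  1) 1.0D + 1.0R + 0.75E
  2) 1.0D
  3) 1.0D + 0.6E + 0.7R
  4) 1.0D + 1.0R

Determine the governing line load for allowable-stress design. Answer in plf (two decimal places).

1) 1.0(563) + 1.0(1159) + 0.75(237) = 1899.75
2) 1.0(563) = 563.00
3) 1.0(563) + 0.6(237) + 0.7(1159) = 1516.50
4) 1.0(563) + 1.0(1159) = 1722.00
Combination 1 governs: w = 1899.75 plf.

1899.75 plf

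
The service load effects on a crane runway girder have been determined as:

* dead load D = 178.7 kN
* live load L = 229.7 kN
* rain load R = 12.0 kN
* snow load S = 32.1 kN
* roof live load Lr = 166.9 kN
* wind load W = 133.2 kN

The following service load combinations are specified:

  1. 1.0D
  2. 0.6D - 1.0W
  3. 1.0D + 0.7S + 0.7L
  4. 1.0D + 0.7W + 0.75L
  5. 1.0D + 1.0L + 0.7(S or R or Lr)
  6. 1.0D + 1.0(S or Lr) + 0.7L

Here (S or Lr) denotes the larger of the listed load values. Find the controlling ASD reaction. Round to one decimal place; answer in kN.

(S or R or Lr) → Lr = 166.9 kN; (S or Lr) → Lr = 166.9 kN.
1. 1.0(178.7) = 178.7
2. 0.6(178.7) - 1.0(133.2) = 107.2 - 133.2 = -26.0
3. 1.0(178.7) + 0.7(32.1) + 0.7(229.7) = 178.7 + 22.5 + 160.8 = 362.0
4. 1.0(178.7) + 0.7(133.2) + 0.75(229.7) = 178.7 + 93.2 + 172.3 = 444.2
5. 1.0(178.7) + 1.0(229.7) + 0.7(166.9) = 178.7 + 229.7 + 116.8 = 525.2
6. 1.0(178.7) + 1.0(166.9) + 0.7(229.7) = 178.7 + 166.9 + 160.8 = 506.4
The controlling combination is 5, giving 525.2 kN.

525.2 kN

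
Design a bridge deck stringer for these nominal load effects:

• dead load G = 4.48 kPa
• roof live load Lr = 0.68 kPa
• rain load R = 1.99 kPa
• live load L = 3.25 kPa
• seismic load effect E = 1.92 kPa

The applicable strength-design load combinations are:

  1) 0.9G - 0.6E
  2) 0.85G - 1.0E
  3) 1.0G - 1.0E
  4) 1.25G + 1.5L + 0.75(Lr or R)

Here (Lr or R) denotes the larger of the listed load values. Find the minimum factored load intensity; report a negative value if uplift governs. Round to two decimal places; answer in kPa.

1.89 kPa

(Lr or R) → R = 1.99 kPa.
1) 0.9(4.48) - 0.6(1.92) = 2.88
2) 0.85(4.48) - 1.0(1.92) = 1.89
3) 1.0(4.48) - 1.0(1.92) = 2.56
4) 1.25(4.48) + 1.5(3.25) + 0.75(1.99) = 11.97
Combination 2 gives the minimum: 1.89 kPa.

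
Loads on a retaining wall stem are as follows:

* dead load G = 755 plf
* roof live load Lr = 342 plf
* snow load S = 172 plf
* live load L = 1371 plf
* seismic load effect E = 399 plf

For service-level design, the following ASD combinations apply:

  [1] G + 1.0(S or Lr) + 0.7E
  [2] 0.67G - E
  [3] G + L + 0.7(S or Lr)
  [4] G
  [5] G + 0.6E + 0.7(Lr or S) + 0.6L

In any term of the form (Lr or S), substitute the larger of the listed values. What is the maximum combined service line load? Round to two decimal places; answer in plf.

(S or Lr) → Lr = 342 plf; (Lr or S) → Lr = 342 plf.
[1] 1.0(755) + 1.0(342) + 0.7(399) = 1376.30
[2] 0.67(755) - 1.0(399) = 106.85
[3] 1.0(755) + 1.0(1371) + 0.7(342) = 2365.40
[4] 1.0(755) = 755.00
[5] 1.0(755) + 0.6(399) + 0.7(342) + 0.6(1371) = 2056.40
Combination 3 governs: w = 2365.40 plf.

2365.40 plf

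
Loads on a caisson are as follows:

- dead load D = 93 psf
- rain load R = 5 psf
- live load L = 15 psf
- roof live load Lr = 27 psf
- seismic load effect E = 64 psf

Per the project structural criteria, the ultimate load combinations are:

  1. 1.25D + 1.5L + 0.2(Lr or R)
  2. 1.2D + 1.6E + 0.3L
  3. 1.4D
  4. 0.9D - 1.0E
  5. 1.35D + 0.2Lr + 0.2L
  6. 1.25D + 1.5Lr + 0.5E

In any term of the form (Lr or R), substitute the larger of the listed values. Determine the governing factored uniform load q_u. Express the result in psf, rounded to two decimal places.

218.50 psf

(Lr or R) → Lr = 27 psf.
1. 1.25(93) + 1.5(15) + 0.2(27) = 144.15
2. 1.2(93) + 1.6(64) + 0.3(15) = 218.50
3. 1.4(93) = 130.20
4. 0.9(93) - 1.0(64) = 19.70
5. 1.35(93) + 0.2(27) + 0.2(15) = 133.95
6. 1.25(93) + 1.5(27) + 0.5(64) = 188.75
Combination 2 governs: q_u = 218.50 psf.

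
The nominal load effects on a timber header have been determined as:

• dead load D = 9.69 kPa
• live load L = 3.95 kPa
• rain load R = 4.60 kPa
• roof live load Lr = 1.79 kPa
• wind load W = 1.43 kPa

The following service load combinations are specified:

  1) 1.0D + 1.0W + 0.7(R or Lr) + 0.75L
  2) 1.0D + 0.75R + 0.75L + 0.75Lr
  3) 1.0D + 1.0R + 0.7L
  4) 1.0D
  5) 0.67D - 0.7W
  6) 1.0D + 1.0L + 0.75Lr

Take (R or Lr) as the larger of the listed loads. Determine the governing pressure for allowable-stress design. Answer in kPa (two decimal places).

(R or Lr) → R = 4.60 kPa.
1) 1.0(9.69) + 1.0(1.43) + 0.7(4.60) + 0.75(3.95) = 9.69 + 1.43 + 3.22 + 2.96 = 17.30
2) 1.0(9.69) + 0.75(4.60) + 0.75(3.95) + 0.75(1.79) = 17.45
3) 1.0(9.69) + 1.0(4.60) + 0.7(3.95) = 9.69 + 4.60 + 2.77 = 17.06
4) 1.0(9.69) = 9.69
5) 0.67(9.69) - 0.7(1.43) = 6.49 - 1.00 = 5.49
6) 1.0(9.69) + 1.0(3.95) + 0.75(1.79) = 9.69 + 3.95 + 1.34 = 14.98
The controlling combination is 2, giving 17.45 kPa.

17.45 kPa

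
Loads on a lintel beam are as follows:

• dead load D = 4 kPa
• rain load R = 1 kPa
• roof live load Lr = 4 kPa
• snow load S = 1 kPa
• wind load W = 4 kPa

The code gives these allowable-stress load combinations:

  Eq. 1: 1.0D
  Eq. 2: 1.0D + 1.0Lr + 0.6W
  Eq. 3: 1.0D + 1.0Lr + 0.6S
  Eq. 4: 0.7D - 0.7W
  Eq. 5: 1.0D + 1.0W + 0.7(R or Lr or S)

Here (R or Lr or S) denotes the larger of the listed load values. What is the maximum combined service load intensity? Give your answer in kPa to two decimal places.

(R or Lr or S) → Lr = 4 kPa.
Eq. 1: 1.0(4) = 4.00
Eq. 2: 1.0(4) + 1.0(4) + 0.6(4) = 4.00 + 4.00 + 2.40 = 10.40
Eq. 3: 1.0(4) + 1.0(4) + 0.6(1) = 4.00 + 4.00 + 0.60 = 8.60
Eq. 4: 0.7(4) - 0.7(4) = 2.80 - 2.80 = 0.00
Eq. 5: 1.0(4) + 1.0(4) + 0.7(4) = 4.00 + 4.00 + 2.80 = 10.80
The controlling combination is 5, giving 10.80 kPa.

10.80 kPa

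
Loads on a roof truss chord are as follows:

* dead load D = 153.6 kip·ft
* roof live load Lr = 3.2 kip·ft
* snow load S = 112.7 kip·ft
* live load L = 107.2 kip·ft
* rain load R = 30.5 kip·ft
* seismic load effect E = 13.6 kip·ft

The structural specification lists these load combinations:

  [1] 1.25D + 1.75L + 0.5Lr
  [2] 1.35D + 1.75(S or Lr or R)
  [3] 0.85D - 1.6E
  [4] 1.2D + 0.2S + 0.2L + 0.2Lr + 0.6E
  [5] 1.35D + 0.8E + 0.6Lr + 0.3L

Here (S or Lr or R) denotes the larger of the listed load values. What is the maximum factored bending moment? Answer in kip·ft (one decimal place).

404.6 kip·ft

(S or Lr or R) → S = 112.7 kip·ft.
[1] 1.25(153.6) + 1.75(107.2) + 0.5(3.2) = 192.0 + 187.6 + 1.6 = 381.2
[2] 1.35(153.6) + 1.75(112.7) = 207.4 + 197.2 = 404.6
[3] 0.85(153.6) - 1.6(13.6) = 130.6 - 21.8 = 108.8
[4] 1.2(153.6) + 0.2(112.7) + 0.2(107.2) + 0.2(3.2) + 0.6(13.6) = 237.1
[5] 1.35(153.6) + 0.8(13.6) + 0.6(3.2) + 0.3(107.2) = 252.3
Maximum is from combination 2.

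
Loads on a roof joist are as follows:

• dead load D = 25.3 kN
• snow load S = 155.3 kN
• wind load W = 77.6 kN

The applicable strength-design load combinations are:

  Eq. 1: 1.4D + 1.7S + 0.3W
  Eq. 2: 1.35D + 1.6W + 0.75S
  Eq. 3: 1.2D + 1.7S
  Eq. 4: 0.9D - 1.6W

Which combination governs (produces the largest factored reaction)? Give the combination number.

Combination 1

Eq. 1: 1.4(25.3) + 1.7(155.3) + 0.3(77.6) = 35.42 + 264.01 + 23.28 = 322.71
Eq. 2: 1.35(25.3) + 1.6(77.6) + 0.75(155.3) = 274.79
Eq. 3: 1.2(25.3) + 1.7(155.3) = 30.36 + 264.01 = 294.37
Eq. 4: 0.9(25.3) - 1.6(77.6) = 22.77 - 124.16 = -101.39
The largest value is 322.71 kN from combination 1.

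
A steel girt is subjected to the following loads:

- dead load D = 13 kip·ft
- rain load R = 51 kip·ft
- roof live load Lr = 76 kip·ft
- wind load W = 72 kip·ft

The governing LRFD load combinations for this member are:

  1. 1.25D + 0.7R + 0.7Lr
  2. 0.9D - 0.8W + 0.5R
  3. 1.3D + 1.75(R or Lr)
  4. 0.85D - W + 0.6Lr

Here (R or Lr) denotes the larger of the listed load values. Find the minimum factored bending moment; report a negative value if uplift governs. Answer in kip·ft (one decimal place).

-20.4 kip·ft

(R or Lr) → Lr = 76 kip·ft.
1. 1.25(13) + 0.7(51) + 0.7(76) = 105.2
2. 0.9(13) - 0.8(72) + 0.5(51) = -20.4
3. 1.3(13) + 1.75(76) = 149.9
4. 0.85(13) - 1.0(72) + 0.6(76) = -15.4
Combination 2 gives the minimum: -20.4 kip·ft.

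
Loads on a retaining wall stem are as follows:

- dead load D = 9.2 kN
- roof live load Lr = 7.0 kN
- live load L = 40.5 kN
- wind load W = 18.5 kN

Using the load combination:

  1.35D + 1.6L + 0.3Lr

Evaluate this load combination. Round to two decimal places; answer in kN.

1.35(9.2) + 1.6(40.5) + 0.3(7.0) = 12.42 + 64.80 + 2.10 = 79.32
P_u = 79.32 kN.

79.32 kN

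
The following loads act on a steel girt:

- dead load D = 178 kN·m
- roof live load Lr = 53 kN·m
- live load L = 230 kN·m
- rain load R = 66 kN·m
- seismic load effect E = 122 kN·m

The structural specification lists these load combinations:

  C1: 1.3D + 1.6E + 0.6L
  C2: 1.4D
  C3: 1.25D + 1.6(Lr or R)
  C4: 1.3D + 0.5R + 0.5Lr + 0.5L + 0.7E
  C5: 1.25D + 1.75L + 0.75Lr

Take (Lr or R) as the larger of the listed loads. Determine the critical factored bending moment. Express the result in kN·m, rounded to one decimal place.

664.8 kN·m

(Lr or R) → R = 66 kN·m.
C1: 1.3(178) + 1.6(122) + 0.6(230) = 231.4 + 195.2 + 138.0 = 564.6
C2: 1.4(178) = 249.2
C3: 1.25(178) + 1.6(66) = 222.5 + 105.6 = 328.1
C4: 1.3(178) + 0.5(66) + 0.5(53) + 0.5(230) + 0.7(122) = 231.4 + 33.0 + 26.5 + 115.0 + 85.4 = 491.3
C5: 1.25(178) + 1.75(230) + 0.75(53) = 222.5 + 402.5 + 39.8 = 664.8
Combination 5 governs: M_u = 664.8 kN·m.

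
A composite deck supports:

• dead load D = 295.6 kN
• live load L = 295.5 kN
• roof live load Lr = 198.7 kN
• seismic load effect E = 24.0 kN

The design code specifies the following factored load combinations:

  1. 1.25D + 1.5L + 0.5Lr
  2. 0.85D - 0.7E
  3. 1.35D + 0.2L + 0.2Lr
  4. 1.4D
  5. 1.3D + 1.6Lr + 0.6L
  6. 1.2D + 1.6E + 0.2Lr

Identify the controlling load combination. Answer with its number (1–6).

1. 1.25(295.6) + 1.5(295.5) + 0.5(198.7) = 912.10
2. 0.85(295.6) - 0.7(24.0) = 234.46
3. 1.35(295.6) + 0.2(295.5) + 0.2(198.7) = 497.90
4. 1.4(295.6) = 413.84
5. 1.3(295.6) + 1.6(198.7) + 0.6(295.5) = 879.50
6. 1.2(295.6) + 1.6(24.0) + 0.2(198.7) = 432.86
The largest value is 912.10 kN from combination 1.

Combination 1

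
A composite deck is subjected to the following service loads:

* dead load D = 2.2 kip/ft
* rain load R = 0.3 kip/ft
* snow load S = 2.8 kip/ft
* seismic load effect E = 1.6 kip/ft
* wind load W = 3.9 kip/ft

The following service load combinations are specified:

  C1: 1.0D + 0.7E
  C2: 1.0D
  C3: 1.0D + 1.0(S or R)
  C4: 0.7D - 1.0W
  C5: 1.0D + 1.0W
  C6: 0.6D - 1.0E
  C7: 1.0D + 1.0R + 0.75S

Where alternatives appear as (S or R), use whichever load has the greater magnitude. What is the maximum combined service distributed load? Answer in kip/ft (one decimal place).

(S or R) → S = 2.8 kip/ft.
C1: 1.0(2.2) + 0.7(1.6) = 2.2 + 1.1 = 3.3
C2: 1.0(2.2) = 2.2
C3: 1.0(2.2) + 1.0(2.8) = 2.2 + 2.8 = 5.0
C4: 0.7(2.2) - 1.0(3.9) = 1.5 - 3.9 = -2.4
C5: 1.0(2.2) + 1.0(3.9) = 2.2 + 3.9 = 6.1
C6: 0.6(2.2) - 1.0(1.6) = 1.3 - 1.6 = -0.3
C7: 1.0(2.2) + 1.0(0.3) + 0.75(2.8) = 2.2 + 0.3 + 2.1 = 4.6
The controlling combination is 5, giving 6.1 kip/ft.

6.1 kip/ft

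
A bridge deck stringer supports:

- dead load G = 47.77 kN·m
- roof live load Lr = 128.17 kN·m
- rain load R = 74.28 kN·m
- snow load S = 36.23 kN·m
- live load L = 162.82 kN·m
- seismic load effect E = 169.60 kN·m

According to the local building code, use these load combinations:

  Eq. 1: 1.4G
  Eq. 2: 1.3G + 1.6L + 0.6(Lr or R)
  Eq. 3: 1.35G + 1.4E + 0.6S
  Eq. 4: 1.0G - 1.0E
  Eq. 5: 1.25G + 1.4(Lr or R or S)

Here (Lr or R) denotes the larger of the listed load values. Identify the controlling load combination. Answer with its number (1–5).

Combination 2

(Lr or R) → Lr = 128.17 kN·m; (Lr or R or S) → Lr = 128.17 kN·m.
Eq. 1: 1.4(47.77) = 66.88
Eq. 2: 1.3(47.77) + 1.6(162.82) + 0.6(128.17) = 399.52
Eq. 3: 1.35(47.77) + 1.4(169.60) + 0.6(36.23) = 323.67
Eq. 4: 1.0(47.77) - 1.0(169.60) = -121.83
Eq. 5: 1.25(47.77) + 1.4(128.17) = 239.15
The largest value is 399.52 kN·m from combination 2.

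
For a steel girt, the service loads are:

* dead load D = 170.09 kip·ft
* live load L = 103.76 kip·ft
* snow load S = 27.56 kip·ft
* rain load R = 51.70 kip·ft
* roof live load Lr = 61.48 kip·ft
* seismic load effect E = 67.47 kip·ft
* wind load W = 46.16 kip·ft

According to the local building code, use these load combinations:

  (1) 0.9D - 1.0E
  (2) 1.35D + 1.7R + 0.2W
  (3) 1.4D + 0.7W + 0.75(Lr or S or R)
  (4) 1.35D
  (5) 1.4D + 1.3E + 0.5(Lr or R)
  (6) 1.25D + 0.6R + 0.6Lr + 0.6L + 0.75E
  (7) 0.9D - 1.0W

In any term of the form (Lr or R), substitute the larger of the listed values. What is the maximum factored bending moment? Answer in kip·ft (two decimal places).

(Lr or S or R) → Lr = 61.48 kip·ft; (Lr or R) → Lr = 61.48 kip·ft.
(1) 0.9(170.09) - 1.0(67.47) = 85.61
(2) 1.35(170.09) + 1.7(51.70) + 0.2(46.16) = 326.74
(3) 1.4(170.09) + 0.7(46.16) + 0.75(61.48) = 316.55
(4) 1.35(170.09) = 229.62
(5) 1.4(170.09) + 1.3(67.47) + 0.5(61.48) = 356.58
(6) 1.25(170.09) + 0.6(51.70) + 0.6(61.48) + 0.6(103.76) + 0.75(67.47) = 393.38
(7) 0.9(170.09) - 1.0(46.16) = 106.92
Maximum is from combination 6.

393.38 kip·ft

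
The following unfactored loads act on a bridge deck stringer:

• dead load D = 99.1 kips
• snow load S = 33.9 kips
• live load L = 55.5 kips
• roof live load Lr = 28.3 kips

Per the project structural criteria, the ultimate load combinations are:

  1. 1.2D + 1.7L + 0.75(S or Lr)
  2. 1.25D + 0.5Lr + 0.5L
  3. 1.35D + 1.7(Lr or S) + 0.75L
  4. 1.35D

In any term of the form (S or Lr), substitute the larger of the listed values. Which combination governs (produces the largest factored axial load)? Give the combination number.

(S or Lr) → S = 33.9 kips; (Lr or S) → S = 33.9 kips.
1. 1.2(99.1) + 1.7(55.5) + 0.75(33.9) = 118.9 + 94.4 + 25.4 = 238.7
2. 1.25(99.1) + 0.5(28.3) + 0.5(55.5) = 165.8
3. 1.35(99.1) + 1.7(33.9) + 0.75(55.5) = 133.8 + 57.6 + 41.6 = 233.0
4. 1.35(99.1) = 133.8
The largest value is 238.7 kips from combination 1.

Combination 1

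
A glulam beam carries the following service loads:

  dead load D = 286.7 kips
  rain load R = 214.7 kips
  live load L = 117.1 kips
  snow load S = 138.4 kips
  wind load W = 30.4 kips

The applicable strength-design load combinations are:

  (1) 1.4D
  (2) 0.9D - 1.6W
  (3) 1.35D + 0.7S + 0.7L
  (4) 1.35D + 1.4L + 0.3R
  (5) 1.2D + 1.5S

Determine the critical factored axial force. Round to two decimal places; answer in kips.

(1) 1.4(286.7) = 401.38
(2) 0.9(286.7) - 1.6(30.4) = 258.03 - 48.64 = 209.39
(3) 1.35(286.7) + 0.7(138.4) + 0.7(117.1) = 387.05 + 96.88 + 81.97 = 565.90
(4) 1.35(286.7) + 1.4(117.1) + 0.3(214.7) = 387.05 + 163.94 + 64.41 = 615.40
(5) 1.2(286.7) + 1.5(138.4) = 344.04 + 207.60 = 551.64
Maximum is from combination 4.

615.40 kips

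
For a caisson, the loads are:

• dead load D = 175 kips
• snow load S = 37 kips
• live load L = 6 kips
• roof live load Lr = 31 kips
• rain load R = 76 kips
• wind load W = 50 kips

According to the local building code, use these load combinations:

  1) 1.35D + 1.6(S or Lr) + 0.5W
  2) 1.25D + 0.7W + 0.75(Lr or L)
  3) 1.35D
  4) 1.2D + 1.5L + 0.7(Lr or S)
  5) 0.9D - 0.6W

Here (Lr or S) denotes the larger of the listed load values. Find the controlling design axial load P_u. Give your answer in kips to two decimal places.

(S or Lr) → S = 37 kips; (Lr or L) → Lr = 31 kips; (Lr or S) → S = 37 kips.
1) 1.35(175) + 1.6(37) + 0.5(50) = 320.45
2) 1.25(175) + 0.7(50) + 0.75(31) = 277.00
3) 1.35(175) = 236.25
4) 1.2(175) + 1.5(6) + 0.7(37) = 244.90
5) 0.9(175) - 0.6(50) = 127.50
Maximum is from combination 1.

320.45 kips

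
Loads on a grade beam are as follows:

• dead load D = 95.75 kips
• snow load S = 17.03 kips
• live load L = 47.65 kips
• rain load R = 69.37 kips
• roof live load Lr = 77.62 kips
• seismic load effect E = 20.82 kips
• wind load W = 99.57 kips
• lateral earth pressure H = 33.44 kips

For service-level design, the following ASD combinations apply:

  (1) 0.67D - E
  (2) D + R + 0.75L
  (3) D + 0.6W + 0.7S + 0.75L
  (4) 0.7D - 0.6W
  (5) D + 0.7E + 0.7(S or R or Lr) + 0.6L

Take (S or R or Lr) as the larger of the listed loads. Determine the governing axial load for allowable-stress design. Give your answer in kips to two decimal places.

203.15 kips

(S or R or Lr) → Lr = 77.62 kips.
(1) 0.67(95.75) - 1.0(20.82) = 64.15 - 20.82 = 43.33
(2) 1.0(95.75) + 1.0(69.37) + 0.75(47.65) = 95.75 + 69.37 + 35.74 = 200.86
(3) 1.0(95.75) + 0.6(99.57) + 0.7(17.03) + 0.75(47.65) = 95.75 + 59.74 + 11.92 + 35.74 = 203.15
(4) 0.7(95.75) - 0.6(99.57) = 7.28
(5) 1.0(95.75) + 0.7(20.82) + 0.7(77.62) + 0.6(47.65) = 193.25
Maximum is from combination 3.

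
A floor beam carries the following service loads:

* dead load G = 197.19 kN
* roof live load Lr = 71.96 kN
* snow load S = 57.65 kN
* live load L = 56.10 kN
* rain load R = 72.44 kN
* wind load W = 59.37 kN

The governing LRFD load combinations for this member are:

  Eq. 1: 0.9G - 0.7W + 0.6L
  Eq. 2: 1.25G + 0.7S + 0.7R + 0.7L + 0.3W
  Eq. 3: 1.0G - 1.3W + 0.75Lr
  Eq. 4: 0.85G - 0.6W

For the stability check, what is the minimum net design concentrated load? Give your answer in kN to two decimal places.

131.99 kN

Eq. 1: 0.9(197.19) - 0.7(59.37) + 0.6(56.10) = 177.47 - 41.56 + 33.66 = 169.57
Eq. 2: 1.25(197.19) + 0.7(57.65) + 0.7(72.44) + 0.7(56.10) + 0.3(59.37) = 394.63
Eq. 3: 1.0(197.19) - 1.3(59.37) + 0.75(71.96) = 197.19 - 77.18 + 53.97 = 173.98
Eq. 4: 0.85(197.19) - 0.6(59.37) = 167.61 - 35.62 = 131.99
Combination 4 gives the minimum: 131.99 kN.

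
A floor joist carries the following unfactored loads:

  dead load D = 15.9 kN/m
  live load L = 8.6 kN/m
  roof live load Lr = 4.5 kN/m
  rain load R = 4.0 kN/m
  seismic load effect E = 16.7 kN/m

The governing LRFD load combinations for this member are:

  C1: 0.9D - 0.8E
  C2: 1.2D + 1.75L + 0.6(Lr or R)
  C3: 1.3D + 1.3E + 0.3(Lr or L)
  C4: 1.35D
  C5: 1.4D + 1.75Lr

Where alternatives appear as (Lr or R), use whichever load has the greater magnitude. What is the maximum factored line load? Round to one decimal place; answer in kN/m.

(Lr or R) → Lr = 4.5 kN/m; (Lr or L) → L = 8.6 kN/m.
C1: 0.9(15.9) - 0.8(16.7) = 1.0
C2: 1.2(15.9) + 1.75(8.6) + 0.6(4.5) = 36.8
C3: 1.3(15.9) + 1.3(16.7) + 0.3(8.6) = 20.7 + 21.7 + 2.6 = 45.0
C4: 1.35(15.9) = 21.5
C5: 1.4(15.9) + 1.75(4.5) = 30.1
Combination 3 governs: w_u = 45.0 kN/m.

45.0 kN/m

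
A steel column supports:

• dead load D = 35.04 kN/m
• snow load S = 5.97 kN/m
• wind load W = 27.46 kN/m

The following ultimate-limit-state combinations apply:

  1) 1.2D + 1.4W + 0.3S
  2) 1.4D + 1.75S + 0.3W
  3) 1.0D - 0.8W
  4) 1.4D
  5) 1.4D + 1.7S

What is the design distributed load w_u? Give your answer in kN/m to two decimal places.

1) 1.2(35.04) + 1.4(27.46) + 0.3(5.97) = 42.05 + 38.44 + 1.79 = 82.28
2) 1.4(35.04) + 1.75(5.97) + 0.3(27.46) = 67.74
3) 1.0(35.04) - 0.8(27.46) = 35.04 - 21.97 = 13.07
4) 1.4(35.04) = 49.06
5) 1.4(35.04) + 1.7(5.97) = 49.06 + 10.15 = 59.21
The controlling combination is 1, giving 82.28 kN/m.

82.28 kN/m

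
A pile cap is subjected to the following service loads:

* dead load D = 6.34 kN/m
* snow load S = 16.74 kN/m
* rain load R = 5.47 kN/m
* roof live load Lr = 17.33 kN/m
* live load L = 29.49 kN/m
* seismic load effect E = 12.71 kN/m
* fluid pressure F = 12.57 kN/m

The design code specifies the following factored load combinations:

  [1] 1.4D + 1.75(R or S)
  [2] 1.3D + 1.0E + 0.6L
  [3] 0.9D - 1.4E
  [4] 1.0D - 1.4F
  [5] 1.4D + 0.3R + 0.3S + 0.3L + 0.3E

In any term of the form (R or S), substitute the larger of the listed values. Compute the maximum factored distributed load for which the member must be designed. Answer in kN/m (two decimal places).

(R or S) → S = 16.74 kN/m.
[1] 1.4(6.34) + 1.75(16.74) = 38.17
[2] 1.3(6.34) + 1.0(12.71) + 0.6(29.49) = 38.65
[3] 0.9(6.34) - 1.4(12.71) = -12.09
[4] 1.0(6.34) - 1.4(12.57) = 6.34 - 17.60 = -11.26
[5] 1.4(6.34) + 0.3(5.47) + 0.3(16.74) + 0.3(29.49) + 0.3(12.71) = 8.88 + 1.64 + 5.02 + 8.85 + 3.81 = 28.20
The controlling combination is 2, giving 38.65 kN/m.

38.65 kN/m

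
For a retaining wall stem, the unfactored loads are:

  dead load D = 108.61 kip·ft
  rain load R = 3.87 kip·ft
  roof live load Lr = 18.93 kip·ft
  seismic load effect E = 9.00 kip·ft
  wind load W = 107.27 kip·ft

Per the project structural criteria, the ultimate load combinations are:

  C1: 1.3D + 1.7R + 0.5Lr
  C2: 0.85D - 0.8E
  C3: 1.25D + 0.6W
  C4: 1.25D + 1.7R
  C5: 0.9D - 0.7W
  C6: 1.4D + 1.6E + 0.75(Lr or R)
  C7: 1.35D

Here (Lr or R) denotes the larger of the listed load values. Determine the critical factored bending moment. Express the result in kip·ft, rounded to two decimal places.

200.12 kip·ft

(Lr or R) → Lr = 18.93 kip·ft.
C1: 1.3(108.61) + 1.7(3.87) + 0.5(18.93) = 141.19 + 6.58 + 9.47 = 157.24
C2: 0.85(108.61) - 0.8(9.00) = 92.32 - 7.20 = 85.12
C3: 1.25(108.61) + 0.6(107.27) = 135.76 + 64.36 = 200.12
C4: 1.25(108.61) + 1.7(3.87) = 135.76 + 6.58 = 142.34
C5: 0.9(108.61) - 0.7(107.27) = 97.75 - 75.09 = 22.66
C6: 1.4(108.61) + 1.6(9.00) + 0.75(18.93) = 152.05 + 14.40 + 14.20 = 180.65
C7: 1.35(108.61) = 146.62
The controlling combination is 3, giving 200.12 kip·ft.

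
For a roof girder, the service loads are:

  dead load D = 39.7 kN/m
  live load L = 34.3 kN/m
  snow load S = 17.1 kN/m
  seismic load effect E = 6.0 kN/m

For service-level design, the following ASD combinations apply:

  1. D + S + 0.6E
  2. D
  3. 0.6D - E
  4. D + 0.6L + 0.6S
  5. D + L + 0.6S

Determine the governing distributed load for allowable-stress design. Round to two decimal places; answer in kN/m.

1. 1.0(39.7) + 1.0(17.1) + 0.6(6.0) = 39.70 + 17.10 + 3.60 = 60.40
2. 1.0(39.7) = 39.70
3. 0.6(39.7) - 1.0(6.0) = 23.82 - 6.00 = 17.82
4. 1.0(39.7) + 0.6(34.3) + 0.6(17.1) = 39.70 + 20.58 + 10.26 = 70.54
5. 1.0(39.7) + 1.0(34.3) + 0.6(17.1) = 39.70 + 34.30 + 10.26 = 84.26
Maximum is from combination 5.

84.26 kN/m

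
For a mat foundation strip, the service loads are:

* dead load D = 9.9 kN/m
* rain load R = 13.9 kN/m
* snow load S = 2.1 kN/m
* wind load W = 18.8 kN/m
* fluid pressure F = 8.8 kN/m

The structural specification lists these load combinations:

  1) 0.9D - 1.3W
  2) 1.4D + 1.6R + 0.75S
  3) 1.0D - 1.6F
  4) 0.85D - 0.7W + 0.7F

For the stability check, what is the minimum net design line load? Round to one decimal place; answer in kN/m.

1) 0.9(9.9) - 1.3(18.8) = 8.9 - 24.4 = -15.5
2) 1.4(9.9) + 1.6(13.9) + 0.75(2.1) = 13.9 + 22.2 + 1.6 = 37.7
3) 1.0(9.9) - 1.6(8.8) = 9.9 - 14.1 = -4.2
4) 0.85(9.9) - 0.7(18.8) + 0.7(8.8) = 8.4 - 13.2 + 6.2 = 1.4
Combination 1 gives the minimum: -15.5 kN/m.

-15.5 kN/m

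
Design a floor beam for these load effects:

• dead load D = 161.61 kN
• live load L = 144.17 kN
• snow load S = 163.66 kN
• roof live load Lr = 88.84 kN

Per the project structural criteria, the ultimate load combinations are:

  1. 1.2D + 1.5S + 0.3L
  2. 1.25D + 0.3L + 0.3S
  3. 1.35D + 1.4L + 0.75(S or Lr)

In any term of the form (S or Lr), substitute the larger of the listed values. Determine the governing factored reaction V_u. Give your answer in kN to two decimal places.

542.76 kN

(S or Lr) → S = 163.66 kN.
1. 1.2(161.61) + 1.5(163.66) + 0.3(144.17) = 193.93 + 245.49 + 43.25 = 482.67
2. 1.25(161.61) + 0.3(144.17) + 0.3(163.66) = 202.01 + 43.25 + 49.10 = 294.36
3. 1.35(161.61) + 1.4(144.17) + 0.75(163.66) = 218.17 + 201.84 + 122.75 = 542.76
Combination 3 governs: V_u = 542.76 kN.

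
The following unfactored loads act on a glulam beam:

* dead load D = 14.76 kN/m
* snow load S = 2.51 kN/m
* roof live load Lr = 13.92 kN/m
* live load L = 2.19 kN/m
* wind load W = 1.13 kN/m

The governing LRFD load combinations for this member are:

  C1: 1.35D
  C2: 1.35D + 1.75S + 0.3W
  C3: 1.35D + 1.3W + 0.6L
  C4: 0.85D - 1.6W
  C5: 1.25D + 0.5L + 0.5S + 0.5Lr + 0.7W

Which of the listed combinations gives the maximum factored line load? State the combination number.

Combination 5

C1: 1.35(14.76) = 19.93
C2: 1.35(14.76) + 1.75(2.51) + 0.3(1.13) = 24.66
C3: 1.35(14.76) + 1.3(1.13) + 0.6(2.19) = 22.71
C4: 0.85(14.76) - 1.6(1.13) = 10.74
C5: 1.25(14.76) + 0.5(2.19) + 0.5(2.51) + 0.5(13.92) + 0.7(1.13) = 28.55
The largest value is 28.55 kN/m from combination 5.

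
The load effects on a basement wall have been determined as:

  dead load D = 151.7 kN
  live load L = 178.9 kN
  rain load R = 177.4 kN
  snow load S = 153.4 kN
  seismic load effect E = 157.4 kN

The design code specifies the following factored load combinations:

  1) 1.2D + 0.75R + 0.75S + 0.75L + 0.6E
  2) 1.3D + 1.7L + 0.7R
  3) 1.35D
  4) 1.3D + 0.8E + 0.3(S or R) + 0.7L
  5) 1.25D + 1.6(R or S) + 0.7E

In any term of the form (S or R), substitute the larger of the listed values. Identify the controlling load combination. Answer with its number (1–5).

Combination 1

(S or R) → R = 177.4 kN; (R or S) → R = 177.4 kN.
1) 1.2(151.7) + 0.75(177.4) + 0.75(153.4) + 0.75(178.9) + 0.6(157.4) = 182.0 + 133.1 + 115.1 + 134.2 + 94.4 = 658.8
2) 1.3(151.7) + 1.7(178.9) + 0.7(177.4) = 197.2 + 304.1 + 124.2 = 625.5
3) 1.35(151.7) = 204.8
4) 1.3(151.7) + 0.8(157.4) + 0.3(177.4) + 0.7(178.9) = 501.6
5) 1.25(151.7) + 1.6(177.4) + 0.7(157.4) = 189.6 + 283.8 + 110.2 = 583.6
The largest value is 658.8 kN from combination 1.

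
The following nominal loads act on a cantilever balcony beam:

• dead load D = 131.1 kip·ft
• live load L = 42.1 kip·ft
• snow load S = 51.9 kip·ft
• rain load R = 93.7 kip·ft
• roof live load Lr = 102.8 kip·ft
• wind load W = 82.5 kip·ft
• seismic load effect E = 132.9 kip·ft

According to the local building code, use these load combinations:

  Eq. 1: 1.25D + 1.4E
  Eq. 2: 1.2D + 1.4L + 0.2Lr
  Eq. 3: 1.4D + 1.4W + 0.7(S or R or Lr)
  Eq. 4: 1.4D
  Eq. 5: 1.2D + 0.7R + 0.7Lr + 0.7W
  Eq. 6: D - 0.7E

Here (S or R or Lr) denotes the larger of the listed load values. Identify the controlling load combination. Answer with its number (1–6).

Combination 3

(S or R or Lr) → Lr = 102.8 kip·ft.
Eq. 1: 1.25(131.1) + 1.4(132.9) = 163.88 + 186.06 = 349.94
Eq. 2: 1.2(131.1) + 1.4(42.1) + 0.2(102.8) = 157.32 + 58.94 + 20.56 = 236.82
Eq. 3: 1.4(131.1) + 1.4(82.5) + 0.7(102.8) = 183.54 + 115.50 + 71.96 = 371.00
Eq. 4: 1.4(131.1) = 183.54
Eq. 5: 1.2(131.1) + 0.7(93.7) + 0.7(102.8) + 0.7(82.5) = 157.32 + 65.59 + 71.96 + 57.75 = 352.62
Eq. 6: 1.0(131.1) - 0.7(132.9) = 131.10 - 93.03 = 38.07
The largest value is 371.00 kip·ft from combination 3.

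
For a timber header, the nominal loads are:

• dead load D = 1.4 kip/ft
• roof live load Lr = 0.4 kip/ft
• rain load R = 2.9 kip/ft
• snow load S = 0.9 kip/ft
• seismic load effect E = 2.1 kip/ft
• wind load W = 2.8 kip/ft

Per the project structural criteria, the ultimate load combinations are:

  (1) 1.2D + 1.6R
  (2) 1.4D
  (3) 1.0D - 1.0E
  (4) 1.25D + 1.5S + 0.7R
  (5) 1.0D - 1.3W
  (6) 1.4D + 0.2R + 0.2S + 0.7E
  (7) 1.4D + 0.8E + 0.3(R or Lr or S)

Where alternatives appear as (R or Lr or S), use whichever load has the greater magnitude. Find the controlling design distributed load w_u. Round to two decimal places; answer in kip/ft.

6.32 kip/ft

(R or Lr or S) → R = 2.9 kip/ft.
(1) 1.2(1.4) + 1.6(2.9) = 1.68 + 4.64 = 6.32
(2) 1.4(1.4) = 1.96
(3) 1.0(1.4) - 1.0(2.1) = 1.40 - 2.10 = -0.70
(4) 1.25(1.4) + 1.5(0.9) + 0.7(2.9) = 1.75 + 1.35 + 2.03 = 5.13
(5) 1.0(1.4) - 1.3(2.8) = 1.40 - 3.64 = -2.24
(6) 1.4(1.4) + 0.2(2.9) + 0.2(0.9) + 0.7(2.1) = 1.96 + 0.58 + 0.18 + 1.47 = 4.19
(7) 1.4(1.4) + 0.8(2.1) + 0.3(2.9) = 1.96 + 1.68 + 0.87 = 4.51
Combination 1 governs: w_u = 6.32 kip/ft.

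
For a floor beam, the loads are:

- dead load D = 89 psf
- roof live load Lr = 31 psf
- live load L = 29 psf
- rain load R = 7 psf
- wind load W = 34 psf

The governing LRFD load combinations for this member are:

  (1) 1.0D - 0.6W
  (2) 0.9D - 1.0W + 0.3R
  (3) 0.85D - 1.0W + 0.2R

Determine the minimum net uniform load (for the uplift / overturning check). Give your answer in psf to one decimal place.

(1) 1.0(89) - 0.6(34) = 89.0 - 20.4 = 68.6
(2) 0.9(89) - 1.0(34) + 0.3(7) = 80.1 - 34.0 + 2.1 = 48.2
(3) 0.85(89) - 1.0(34) + 0.2(7) = 75.7 - 34.0 + 1.4 = 43.1
Combination 3 gives the minimum: 43.1 psf.

43.1 psf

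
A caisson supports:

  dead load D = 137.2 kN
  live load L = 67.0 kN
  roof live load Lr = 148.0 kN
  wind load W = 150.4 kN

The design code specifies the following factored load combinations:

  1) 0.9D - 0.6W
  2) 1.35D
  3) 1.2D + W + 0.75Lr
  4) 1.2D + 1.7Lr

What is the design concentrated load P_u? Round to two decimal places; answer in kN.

1) 0.9(137.2) - 0.6(150.4) = 33.24
2) 1.35(137.2) = 185.22
3) 1.2(137.2) + 1.0(150.4) + 0.75(148.0) = 426.04
4) 1.2(137.2) + 1.7(148.0) = 416.24
The controlling combination is 3, giving 426.04 kN.

426.04 kN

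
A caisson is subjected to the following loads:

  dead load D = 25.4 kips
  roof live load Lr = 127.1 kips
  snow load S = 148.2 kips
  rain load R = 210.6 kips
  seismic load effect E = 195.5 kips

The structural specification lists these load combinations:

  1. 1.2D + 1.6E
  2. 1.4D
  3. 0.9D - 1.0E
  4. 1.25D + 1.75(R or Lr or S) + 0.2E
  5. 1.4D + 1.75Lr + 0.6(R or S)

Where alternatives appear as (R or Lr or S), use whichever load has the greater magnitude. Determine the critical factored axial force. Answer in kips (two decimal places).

439.40 kips

(R or Lr or S) → R = 210.6 kips; (R or S) → R = 210.6 kips.
1. 1.2(25.4) + 1.6(195.5) = 30.48 + 312.80 = 343.28
2. 1.4(25.4) = 35.56
3. 0.9(25.4) - 1.0(195.5) = 22.86 - 195.50 = -172.64
4. 1.25(25.4) + 1.75(210.6) + 0.2(195.5) = 31.75 + 368.55 + 39.10 = 439.40
5. 1.4(25.4) + 1.75(127.1) + 0.6(210.6) = 35.56 + 222.43 + 126.36 = 384.35
The controlling combination is 4, giving 439.40 kips.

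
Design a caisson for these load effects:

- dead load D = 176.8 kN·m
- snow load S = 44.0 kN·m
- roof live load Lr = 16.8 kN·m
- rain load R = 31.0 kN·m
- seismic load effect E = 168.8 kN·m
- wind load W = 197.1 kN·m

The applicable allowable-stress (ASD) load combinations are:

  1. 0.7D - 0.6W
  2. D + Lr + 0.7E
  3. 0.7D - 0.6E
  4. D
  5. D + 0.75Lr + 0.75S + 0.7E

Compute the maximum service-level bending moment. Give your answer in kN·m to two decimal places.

340.56 kN·m

1. 0.7(176.8) - 0.6(197.1) = 5.50
2. 1.0(176.8) + 1.0(16.8) + 0.7(168.8) = 311.76
3. 0.7(176.8) - 0.6(168.8) = 22.48
4. 1.0(176.8) = 176.80
5. 1.0(176.8) + 0.75(16.8) + 0.75(44.0) + 0.7(168.8) = 340.56
Combination 5 governs: M = 340.56 kN·m.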